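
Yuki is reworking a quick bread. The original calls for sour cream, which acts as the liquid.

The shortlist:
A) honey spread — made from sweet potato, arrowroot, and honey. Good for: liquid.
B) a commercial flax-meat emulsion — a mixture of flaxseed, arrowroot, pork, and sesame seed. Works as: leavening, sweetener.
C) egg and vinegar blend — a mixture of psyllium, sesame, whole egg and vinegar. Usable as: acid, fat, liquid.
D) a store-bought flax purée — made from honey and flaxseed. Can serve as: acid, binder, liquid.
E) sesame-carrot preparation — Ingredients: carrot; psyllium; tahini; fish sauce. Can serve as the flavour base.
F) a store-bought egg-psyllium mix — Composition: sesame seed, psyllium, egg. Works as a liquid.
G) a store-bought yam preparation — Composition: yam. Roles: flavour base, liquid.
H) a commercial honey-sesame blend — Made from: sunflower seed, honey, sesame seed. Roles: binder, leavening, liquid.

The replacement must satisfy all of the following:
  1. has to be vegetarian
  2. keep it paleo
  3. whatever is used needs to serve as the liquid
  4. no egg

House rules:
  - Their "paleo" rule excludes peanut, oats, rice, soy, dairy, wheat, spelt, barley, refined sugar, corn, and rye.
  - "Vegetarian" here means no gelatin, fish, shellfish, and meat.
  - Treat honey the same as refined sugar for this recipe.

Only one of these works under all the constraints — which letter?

G

A: has honey, so not paleo — no
B: not usable as a liquid; has pork, so not vegetarian — out
C: has whole egg, so not egg-free — reject
D: has honey, so not paleo — no
E: not usable as a liquid; has fish sauce, so not vegetarian — out
F: has egg, so not egg-free — no
G: all constraints satisfied — keep
H: has honey, so not paleo — no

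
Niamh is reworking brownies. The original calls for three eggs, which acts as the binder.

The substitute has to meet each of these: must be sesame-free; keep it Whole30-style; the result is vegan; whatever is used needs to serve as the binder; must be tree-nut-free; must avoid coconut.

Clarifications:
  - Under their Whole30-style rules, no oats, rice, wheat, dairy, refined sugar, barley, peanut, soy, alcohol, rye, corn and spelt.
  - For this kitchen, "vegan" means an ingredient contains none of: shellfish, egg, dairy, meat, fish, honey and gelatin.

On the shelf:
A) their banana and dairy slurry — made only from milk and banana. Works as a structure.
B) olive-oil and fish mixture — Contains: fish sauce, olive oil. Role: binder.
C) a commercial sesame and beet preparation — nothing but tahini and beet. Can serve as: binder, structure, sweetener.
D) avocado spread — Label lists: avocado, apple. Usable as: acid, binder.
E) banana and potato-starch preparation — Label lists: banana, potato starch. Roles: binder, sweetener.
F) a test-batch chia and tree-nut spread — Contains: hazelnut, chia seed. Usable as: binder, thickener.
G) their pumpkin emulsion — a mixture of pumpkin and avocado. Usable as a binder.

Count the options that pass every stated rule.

A: not usable as a binder; has milk, so not Whole30-style (and 1 more) — no
B: has fish sauce, so not vegan — reject
C: has tahini, so not sesame-free — reject
D: no tree nuts, Whole30-style — keep
E: works as a binder, no coconut, vegan — keep
F: has hazelnut, so not tree-nut-free — reject
G: only pumpkin and avocado; none excluded — keep

3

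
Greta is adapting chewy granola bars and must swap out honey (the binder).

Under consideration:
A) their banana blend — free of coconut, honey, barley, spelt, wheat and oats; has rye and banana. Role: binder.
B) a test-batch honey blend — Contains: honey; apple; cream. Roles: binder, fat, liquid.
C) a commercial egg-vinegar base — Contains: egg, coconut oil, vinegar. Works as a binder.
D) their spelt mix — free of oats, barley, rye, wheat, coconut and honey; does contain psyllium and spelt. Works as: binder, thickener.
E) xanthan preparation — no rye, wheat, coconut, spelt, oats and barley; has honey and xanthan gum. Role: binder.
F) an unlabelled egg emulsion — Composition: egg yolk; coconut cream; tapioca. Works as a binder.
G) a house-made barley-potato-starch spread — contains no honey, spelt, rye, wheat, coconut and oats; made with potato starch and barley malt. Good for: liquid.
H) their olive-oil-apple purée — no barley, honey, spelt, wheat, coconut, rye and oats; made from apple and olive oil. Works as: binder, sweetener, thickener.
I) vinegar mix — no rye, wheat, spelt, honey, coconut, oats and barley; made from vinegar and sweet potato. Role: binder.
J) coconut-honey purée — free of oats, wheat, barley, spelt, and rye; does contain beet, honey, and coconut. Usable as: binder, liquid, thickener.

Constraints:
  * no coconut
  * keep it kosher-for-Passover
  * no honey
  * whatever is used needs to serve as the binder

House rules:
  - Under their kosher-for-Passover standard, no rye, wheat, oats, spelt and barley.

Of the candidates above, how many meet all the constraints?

2

A: has rye, so not kosher-for-Passover — no
B: has honey, so not honey-free — reject
C: has coconut oil, so not coconut-free — out
D: has spelt, so not kosher-for-Passover — out
E: has honey, so not honey-free — out
F: has coconut cream, so not coconut-free — out
G: not usable as a binder; has barley malt, so not kosher-for-Passover — out
H: every rule checks out — keep
I: works as a binder, no honey, no coconut — keep
J: has honey, so not honey-free; has coconut, so not coconut-free — no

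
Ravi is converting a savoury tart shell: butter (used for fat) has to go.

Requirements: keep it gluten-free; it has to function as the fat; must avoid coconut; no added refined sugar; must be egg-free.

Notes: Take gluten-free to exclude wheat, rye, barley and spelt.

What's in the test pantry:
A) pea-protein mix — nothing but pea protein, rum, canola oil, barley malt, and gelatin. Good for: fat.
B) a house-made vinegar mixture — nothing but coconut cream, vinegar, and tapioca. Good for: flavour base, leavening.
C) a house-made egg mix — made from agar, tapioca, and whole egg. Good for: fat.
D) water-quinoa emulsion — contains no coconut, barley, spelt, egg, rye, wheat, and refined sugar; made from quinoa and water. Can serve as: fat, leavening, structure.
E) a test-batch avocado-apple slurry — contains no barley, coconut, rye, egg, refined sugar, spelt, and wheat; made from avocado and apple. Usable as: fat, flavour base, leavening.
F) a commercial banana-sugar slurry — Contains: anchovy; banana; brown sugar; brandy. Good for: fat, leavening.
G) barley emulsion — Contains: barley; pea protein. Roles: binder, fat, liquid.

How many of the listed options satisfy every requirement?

A: has barley malt, so not gluten-free — no
B: not usable as a fat; has coconut cream, so not coconut-free — no
C: has whole egg, so not egg-free — out
D: works as a fat, no egg, no refined sugar — OK
E: works as a fat, gluten-free, no egg — keep
F: has brown sugar, so not no-added-sugar — out
G: has barley, so not gluten-free — out

2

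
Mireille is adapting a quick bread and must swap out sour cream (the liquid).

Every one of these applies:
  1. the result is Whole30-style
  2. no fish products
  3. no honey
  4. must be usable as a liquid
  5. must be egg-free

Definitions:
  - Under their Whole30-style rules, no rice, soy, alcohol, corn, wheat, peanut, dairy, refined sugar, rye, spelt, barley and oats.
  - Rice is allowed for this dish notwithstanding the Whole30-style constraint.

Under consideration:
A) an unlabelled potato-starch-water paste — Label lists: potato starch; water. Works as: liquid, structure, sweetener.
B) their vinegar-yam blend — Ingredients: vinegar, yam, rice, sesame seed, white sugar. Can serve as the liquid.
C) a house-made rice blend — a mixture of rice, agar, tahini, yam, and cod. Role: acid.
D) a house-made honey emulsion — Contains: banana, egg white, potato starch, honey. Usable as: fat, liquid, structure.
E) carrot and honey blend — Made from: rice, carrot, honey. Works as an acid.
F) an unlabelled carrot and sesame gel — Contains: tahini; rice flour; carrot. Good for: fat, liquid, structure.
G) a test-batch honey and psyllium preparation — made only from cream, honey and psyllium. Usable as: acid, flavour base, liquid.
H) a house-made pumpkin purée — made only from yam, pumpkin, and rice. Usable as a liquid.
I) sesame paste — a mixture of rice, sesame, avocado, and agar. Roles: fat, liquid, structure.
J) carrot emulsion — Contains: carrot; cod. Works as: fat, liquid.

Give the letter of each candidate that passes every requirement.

A: works as a liquid, Whole30-style, no honey — valid
B: has white sugar, so not Whole30-style — out
C: not usable as a liquid; has cod, so not fish-free — no
D: has egg white, so not egg-free; has honey, so not honey-free — reject
E: not usable as a liquid; has honey, so not honey-free — out
F: rice is permitted under the Whole30-style carve-out; nothing else excluded — keep
G: has cream, so not Whole30-style; has honey, so not honey-free — out
H: rice is permitted under the Whole30-style carve-out; nothing else excluded — valid
I: rice is permitted under the Whole30-style carve-out; nothing else excluded — valid
J: has cod, so not fish-free — out

A, F, H, I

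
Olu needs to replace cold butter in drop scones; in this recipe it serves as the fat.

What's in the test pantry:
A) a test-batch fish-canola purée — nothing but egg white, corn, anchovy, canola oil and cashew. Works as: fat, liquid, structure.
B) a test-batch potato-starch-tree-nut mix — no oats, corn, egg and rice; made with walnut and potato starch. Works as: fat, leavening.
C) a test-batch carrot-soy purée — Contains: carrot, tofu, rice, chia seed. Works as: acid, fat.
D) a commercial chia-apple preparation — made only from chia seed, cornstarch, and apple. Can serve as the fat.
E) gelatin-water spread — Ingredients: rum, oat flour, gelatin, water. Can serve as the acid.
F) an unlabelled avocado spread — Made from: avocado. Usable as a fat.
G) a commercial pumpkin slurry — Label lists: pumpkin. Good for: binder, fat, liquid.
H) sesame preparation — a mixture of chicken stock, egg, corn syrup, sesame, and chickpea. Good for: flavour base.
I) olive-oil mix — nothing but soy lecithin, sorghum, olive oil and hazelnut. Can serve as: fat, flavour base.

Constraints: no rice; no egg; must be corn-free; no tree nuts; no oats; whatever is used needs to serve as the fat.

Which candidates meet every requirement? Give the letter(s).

F, G

A: has egg white, so not egg-free; has cashew, so not tree-nut-free (and 1 more) — no
B: has walnut, so not tree-nut-free — no
C: has rice, so not rice-free — out
D: has cornstarch, so not corn-free — no
E: not usable as a fat; has oat flour, so not oat-free — reject
F: all constraints satisfied — valid
G: only pumpkin; none excluded — keep
H: not usable as a fat; has egg, so not egg-free (and 1 more) — reject
I: has hazelnut, so not tree-nut-free — reject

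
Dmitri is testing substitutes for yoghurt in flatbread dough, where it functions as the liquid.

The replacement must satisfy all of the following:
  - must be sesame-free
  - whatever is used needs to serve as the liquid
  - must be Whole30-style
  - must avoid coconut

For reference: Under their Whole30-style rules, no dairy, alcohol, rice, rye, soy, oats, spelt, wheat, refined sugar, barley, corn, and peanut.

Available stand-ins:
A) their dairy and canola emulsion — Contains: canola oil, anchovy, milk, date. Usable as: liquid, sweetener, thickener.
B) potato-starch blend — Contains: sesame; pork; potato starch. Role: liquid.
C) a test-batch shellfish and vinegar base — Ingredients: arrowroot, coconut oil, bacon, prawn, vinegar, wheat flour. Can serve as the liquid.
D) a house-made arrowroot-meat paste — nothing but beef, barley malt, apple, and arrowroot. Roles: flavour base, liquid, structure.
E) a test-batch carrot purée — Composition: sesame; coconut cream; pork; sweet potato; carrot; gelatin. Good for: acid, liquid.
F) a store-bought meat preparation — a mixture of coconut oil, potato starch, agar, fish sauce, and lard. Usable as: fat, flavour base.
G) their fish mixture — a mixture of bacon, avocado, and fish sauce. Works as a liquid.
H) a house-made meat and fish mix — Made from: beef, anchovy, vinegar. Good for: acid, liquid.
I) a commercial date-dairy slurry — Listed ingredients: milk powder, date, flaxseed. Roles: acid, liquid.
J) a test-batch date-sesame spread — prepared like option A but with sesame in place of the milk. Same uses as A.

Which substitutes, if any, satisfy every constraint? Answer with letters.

A: has milk, so not Whole30-style — reject
B: has sesame, so not sesame-free — no
C: has wheat flour, so not Whole30-style; has coconut oil, so not coconut-free — no
D: has barley malt, so not Whole30-style — out
E: has sesame, so not sesame-free; has coconut cream, so not coconut-free — no
F: not usable as a liquid; has coconut oil, so not coconut-free — no
G: only fish sauce, bacon and avocado; none excluded — keep
H: works as a liquid, no sesame, no coconut — OK
I: has milk powder, so not Whole30-style — reject
J: has sesame, so not sesame-free — no

G, H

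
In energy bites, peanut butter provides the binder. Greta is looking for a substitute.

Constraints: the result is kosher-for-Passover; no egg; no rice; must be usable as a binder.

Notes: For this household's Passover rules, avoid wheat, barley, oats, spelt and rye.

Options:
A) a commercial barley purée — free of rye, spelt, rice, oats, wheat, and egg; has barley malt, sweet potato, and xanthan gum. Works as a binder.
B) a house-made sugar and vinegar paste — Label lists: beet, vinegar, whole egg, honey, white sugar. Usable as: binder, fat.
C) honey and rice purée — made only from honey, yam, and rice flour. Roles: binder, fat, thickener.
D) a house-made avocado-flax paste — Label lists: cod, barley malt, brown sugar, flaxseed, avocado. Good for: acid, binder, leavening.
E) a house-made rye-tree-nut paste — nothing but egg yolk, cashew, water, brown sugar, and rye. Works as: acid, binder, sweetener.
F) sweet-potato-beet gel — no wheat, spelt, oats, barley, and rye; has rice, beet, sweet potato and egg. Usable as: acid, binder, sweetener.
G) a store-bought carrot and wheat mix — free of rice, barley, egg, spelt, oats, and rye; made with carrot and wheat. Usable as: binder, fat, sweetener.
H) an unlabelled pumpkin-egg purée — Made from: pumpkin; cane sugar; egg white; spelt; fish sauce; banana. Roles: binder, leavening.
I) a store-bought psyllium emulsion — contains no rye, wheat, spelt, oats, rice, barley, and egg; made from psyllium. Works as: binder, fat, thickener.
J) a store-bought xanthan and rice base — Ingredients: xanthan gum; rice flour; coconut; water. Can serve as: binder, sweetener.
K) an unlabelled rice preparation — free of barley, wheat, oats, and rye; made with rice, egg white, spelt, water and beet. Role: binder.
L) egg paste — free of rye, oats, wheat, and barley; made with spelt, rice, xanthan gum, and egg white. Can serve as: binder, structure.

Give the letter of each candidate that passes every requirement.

A: has barley malt, so not kosher-for-Passover — reject
B: has whole egg, so not egg-free — out
C: has rice flour, so not rice-free — out
D: has barley malt, so not kosher-for-Passover — no
E: has rye, so not kosher-for-Passover; has egg yolk, so not egg-free — no
F: has egg, so not egg-free; has rice, so not rice-free — reject
G: has wheat, so not kosher-for-Passover — reject
H: has spelt, so not kosher-for-Passover; has egg white, so not egg-free — no
I: works as a binder, no rice, no egg — keep
J: has rice flour, so not rice-free — reject
K: has spelt, so not kosher-for-Passover; has egg white, so not egg-free (and 1 more) — out
L: has spelt, so not kosher-for-Passover; has egg white, so not egg-free (and 1 more) — out

I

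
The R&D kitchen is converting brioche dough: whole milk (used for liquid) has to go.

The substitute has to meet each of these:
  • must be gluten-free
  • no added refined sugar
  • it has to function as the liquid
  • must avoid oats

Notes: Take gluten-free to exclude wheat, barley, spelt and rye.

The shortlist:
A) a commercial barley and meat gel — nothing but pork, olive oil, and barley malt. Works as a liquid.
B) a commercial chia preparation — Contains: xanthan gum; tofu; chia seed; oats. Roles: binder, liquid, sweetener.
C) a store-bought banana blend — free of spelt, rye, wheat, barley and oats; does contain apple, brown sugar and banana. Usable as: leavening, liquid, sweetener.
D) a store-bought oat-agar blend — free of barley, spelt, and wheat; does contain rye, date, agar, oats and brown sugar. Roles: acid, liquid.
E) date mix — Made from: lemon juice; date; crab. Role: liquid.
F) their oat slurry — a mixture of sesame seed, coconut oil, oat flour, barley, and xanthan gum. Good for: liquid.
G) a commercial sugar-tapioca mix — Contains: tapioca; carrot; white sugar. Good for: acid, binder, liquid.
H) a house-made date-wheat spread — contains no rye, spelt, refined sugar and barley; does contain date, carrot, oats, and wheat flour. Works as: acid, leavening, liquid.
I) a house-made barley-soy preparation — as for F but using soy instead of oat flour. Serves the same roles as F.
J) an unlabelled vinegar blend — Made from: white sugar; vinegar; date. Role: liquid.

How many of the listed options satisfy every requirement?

1

A: has barley malt, so not gluten-free — no
B: has oats, so not oat-free — reject
C: has brown sugar, so not no-added-sugar — out
D: has rye, so not gluten-free; has oats, so not oat-free (and 1 more) — no
E: only crab, date and lemon juice; none excluded — OK
F: has barley, so not gluten-free; has oat flour, so not oat-free — reject
G: has white sugar, so not no-added-sugar — no
H: has wheat flour, so not gluten-free; has oats, so not oat-free — reject
I: has barley, so not gluten-free — no
J: has white sugar, so not no-added-sugar — no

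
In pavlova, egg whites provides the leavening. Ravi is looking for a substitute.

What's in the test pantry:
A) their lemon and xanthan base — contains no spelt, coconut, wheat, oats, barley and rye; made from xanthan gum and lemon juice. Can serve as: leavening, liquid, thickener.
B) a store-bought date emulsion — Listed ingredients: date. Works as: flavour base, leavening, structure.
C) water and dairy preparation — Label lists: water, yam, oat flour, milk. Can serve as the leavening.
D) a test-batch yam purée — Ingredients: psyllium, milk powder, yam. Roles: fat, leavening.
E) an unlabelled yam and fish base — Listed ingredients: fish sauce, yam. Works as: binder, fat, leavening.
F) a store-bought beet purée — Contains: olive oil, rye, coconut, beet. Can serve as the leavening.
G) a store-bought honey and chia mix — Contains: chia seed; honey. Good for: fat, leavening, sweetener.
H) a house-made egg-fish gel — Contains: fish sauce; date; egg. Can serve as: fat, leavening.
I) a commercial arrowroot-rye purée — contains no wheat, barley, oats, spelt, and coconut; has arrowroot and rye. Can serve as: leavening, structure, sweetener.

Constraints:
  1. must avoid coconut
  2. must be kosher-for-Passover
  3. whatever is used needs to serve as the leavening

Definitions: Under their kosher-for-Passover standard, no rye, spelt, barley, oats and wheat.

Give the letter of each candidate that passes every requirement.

A: every rule checks out — valid
B: works as a leavening, kosher-for-Passover, no coconut — OK
C: has oat flour, so not kosher-for-Passover — out
D: all constraints satisfied — OK
E: every rule checks out — keep
F: has rye, so not kosher-for-Passover; has coconut, so not coconut-free — no
G: kosher-for-Passover, no coconut — keep
H: works as a leavening, kosher-for-Passover, no coconut — keep
I: has rye, so not kosher-for-Passover — no

A, B, D, E, G, H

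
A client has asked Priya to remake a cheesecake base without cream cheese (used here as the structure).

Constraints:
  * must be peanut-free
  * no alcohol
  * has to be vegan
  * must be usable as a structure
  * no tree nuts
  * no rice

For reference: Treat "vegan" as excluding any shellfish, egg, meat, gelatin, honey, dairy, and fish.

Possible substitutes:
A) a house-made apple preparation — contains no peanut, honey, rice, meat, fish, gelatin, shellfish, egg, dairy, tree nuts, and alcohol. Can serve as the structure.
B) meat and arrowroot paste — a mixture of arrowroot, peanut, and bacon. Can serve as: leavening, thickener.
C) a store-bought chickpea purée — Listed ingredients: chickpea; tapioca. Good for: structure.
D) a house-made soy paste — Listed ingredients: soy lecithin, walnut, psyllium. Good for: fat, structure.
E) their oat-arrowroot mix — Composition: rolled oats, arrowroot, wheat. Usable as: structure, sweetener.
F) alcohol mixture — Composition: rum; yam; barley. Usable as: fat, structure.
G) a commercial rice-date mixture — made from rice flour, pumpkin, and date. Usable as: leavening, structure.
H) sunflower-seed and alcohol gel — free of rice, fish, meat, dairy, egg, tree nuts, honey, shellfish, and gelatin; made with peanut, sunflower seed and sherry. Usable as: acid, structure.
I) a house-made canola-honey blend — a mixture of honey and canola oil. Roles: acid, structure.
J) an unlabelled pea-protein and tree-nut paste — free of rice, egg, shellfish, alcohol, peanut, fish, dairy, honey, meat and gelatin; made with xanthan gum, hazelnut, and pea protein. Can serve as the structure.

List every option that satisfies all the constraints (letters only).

A, C, E

A: works as a structure, no tree nuts, no rice — valid
B: not usable as a structure; has bacon, so not vegan (and 1 more) — reject
C: only tapioca and chickpea; none excluded — valid
D: has walnut, so not tree-nut-free — no
E: nothing on the exclusion list — keep
F: has rum, so not alcohol-free — reject
G: has rice flour, so not rice-free — reject
H: has sherry, so not alcohol-free; has peanut, so not peanut-free — no
I: has honey, so not vegan — no
J: has hazelnut, so not tree-nut-free — reject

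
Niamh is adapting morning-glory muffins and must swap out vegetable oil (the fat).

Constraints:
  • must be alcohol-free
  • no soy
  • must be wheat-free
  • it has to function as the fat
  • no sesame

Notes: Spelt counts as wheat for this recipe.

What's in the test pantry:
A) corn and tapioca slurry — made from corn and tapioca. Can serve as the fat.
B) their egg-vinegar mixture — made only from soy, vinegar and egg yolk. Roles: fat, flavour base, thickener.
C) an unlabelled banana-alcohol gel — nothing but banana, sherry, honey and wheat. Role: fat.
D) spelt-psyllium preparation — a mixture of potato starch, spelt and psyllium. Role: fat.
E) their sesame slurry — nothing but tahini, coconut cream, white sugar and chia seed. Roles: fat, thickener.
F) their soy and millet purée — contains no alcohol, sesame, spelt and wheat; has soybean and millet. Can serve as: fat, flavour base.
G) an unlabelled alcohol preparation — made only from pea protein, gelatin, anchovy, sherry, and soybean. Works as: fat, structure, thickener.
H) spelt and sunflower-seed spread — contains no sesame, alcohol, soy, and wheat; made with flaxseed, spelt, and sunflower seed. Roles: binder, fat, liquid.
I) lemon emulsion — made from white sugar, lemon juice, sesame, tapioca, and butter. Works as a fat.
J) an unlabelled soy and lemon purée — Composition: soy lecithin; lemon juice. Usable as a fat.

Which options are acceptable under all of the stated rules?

A: works as a fat, wheat-free, no sesame — keep
B: has soy, so not soy-free — out
C: has sherry, so not alcohol-free; has wheat, so not wheat-free — reject
D: has spelt, so not wheat-free — no
E: has tahini, so not sesame-free — reject
F: has soybean, so not soy-free — reject
G: has soybean, so not soy-free; has sherry, so not alcohol-free — no
H: has spelt, so not wheat-free — no
I: has sesame, so not sesame-free — out
J: has soy lecithin, so not soy-free — reject

A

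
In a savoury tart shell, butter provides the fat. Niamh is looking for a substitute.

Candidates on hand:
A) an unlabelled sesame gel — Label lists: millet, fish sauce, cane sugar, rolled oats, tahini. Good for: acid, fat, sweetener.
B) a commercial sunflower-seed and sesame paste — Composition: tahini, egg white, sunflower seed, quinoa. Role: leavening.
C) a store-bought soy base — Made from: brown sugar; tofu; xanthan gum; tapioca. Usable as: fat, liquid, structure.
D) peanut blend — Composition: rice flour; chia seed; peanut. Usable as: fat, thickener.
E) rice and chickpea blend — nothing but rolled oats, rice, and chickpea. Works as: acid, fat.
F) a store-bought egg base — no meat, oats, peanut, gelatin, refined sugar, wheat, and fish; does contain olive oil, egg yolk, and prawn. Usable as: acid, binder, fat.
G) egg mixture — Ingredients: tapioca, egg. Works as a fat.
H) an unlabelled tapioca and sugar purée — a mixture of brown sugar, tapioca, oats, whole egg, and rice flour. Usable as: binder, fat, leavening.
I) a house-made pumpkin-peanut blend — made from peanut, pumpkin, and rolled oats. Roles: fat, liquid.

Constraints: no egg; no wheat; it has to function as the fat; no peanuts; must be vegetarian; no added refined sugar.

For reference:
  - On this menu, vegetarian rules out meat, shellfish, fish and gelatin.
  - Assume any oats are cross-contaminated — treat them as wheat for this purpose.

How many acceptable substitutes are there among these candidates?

A: has fish sauce, so not vegetarian; has cane sugar, so not no-added-sugar (and 1 more) — reject
B: not usable as a fat; has egg white, so not egg-free — out
C: has brown sugar, so not no-added-sugar — no
D: has peanut, so not peanut-free — no
E: has rolled oats, so not wheat-free — out
F: has prawn, so not vegetarian; has egg yolk, so not egg-free — out
G: has egg, so not egg-free — reject
H: has whole egg, so not egg-free; has brown sugar, so not no-added-sugar (and 1 more) — no
I: has peanut, so not peanut-free; has rolled oats, so not wheat-free — no

0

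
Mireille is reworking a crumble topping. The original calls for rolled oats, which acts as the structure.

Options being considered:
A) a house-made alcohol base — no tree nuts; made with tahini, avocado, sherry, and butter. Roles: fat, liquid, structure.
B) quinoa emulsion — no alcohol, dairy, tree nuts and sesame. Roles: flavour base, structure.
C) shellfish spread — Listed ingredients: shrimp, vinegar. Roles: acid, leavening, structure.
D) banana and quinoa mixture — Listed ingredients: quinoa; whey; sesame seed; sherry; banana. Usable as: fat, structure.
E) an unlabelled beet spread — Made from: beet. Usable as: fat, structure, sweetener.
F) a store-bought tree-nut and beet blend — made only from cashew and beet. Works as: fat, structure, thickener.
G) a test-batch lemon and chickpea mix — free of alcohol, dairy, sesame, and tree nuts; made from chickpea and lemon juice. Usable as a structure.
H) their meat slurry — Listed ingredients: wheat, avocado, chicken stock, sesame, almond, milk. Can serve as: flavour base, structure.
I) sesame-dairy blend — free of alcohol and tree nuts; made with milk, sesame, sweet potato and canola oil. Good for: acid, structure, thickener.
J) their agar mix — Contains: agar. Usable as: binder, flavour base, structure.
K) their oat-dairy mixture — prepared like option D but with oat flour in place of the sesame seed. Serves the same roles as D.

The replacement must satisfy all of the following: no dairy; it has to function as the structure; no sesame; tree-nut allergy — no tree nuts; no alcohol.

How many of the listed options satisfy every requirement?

5

A: has butter, so not dairy-free; has sherry, so not alcohol-free (and 1 more) — no
B: works as a structure, no sesame, no tree nuts — valid
C: no tree nuts, no dairy — OK
D: has whey, so not dairy-free; has sherry, so not alcohol-free (and 1 more) — no
E: works as a structure, no sesame, no tree nuts — valid
F: has cashew, so not tree-nut-free — out
G: works as a structure, no tree nuts, no dairy — valid
H: has milk, so not dairy-free; has almond, so not tree-nut-free (and 1 more) — no
I: has milk, so not dairy-free; has sesame, so not sesame-free — no
J: works as a structure, no sesame, no dairy — valid
K: has whey, so not dairy-free; has sherry, so not alcohol-free — reject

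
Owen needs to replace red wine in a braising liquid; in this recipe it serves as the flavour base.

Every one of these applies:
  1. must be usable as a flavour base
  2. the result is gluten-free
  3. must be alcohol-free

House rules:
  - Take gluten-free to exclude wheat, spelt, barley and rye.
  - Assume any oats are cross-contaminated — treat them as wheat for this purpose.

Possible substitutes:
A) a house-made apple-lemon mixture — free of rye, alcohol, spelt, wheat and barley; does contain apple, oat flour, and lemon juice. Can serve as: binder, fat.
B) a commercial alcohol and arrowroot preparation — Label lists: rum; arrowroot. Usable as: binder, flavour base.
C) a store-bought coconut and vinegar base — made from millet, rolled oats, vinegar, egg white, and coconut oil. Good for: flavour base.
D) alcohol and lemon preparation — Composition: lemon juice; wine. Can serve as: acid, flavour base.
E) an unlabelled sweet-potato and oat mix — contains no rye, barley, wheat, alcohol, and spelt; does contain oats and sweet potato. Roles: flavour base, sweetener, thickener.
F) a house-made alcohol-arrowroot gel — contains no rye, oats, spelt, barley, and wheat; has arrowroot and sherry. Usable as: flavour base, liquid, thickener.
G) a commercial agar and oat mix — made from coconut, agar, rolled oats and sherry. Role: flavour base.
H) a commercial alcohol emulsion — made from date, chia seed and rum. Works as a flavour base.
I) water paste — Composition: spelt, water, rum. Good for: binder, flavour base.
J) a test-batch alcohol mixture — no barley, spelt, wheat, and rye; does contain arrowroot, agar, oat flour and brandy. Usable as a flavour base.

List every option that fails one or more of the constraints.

A, B, C, D, E, F, G, H, I, J

A: not usable as a flavour base; has oat flour, so not gluten-free — reject
B: has rum, so not alcohol-free — reject
C: has rolled oats, so not gluten-free — reject
D: has wine, so not alcohol-free — no
E: has oats, so not gluten-free — reject
F: has sherry, so not alcohol-free — no
G: has rolled oats, so not gluten-free; has sherry, so not alcohol-free — no
H: has rum, so not alcohol-free — out
I: has spelt, so not gluten-free; has rum, so not alcohol-free — no
J: has oat flour, so not gluten-free; has brandy, so not alcohol-free — reject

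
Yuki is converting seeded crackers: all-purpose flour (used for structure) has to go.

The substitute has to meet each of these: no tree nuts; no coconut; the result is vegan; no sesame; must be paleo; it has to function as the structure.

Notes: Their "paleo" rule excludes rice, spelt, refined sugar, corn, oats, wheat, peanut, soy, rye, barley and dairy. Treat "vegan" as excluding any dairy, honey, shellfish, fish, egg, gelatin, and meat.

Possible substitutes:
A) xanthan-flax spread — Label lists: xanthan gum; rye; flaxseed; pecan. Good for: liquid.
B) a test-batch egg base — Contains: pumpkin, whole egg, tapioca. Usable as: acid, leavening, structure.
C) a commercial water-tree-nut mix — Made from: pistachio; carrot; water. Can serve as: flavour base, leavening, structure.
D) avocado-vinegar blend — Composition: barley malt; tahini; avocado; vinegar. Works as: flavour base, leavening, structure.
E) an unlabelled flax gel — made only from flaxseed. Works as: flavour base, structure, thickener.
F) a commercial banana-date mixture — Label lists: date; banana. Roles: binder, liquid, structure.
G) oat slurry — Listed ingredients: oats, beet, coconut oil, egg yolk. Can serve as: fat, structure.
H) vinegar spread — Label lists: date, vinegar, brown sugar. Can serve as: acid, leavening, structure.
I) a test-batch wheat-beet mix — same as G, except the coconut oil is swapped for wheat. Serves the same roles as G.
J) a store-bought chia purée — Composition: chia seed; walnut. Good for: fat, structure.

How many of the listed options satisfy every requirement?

A: not usable as a structure; has rye, so not paleo (and 1 more) — reject
B: has whole egg, so not vegan — out
C: has pistachio, so not tree-nut-free — reject
D: has barley malt, so not paleo; has tahini, so not sesame-free — reject
E: works as a structure, no sesame, vegan — valid
F: only date and banana; none excluded — valid
G: has oats, so not paleo; has egg yolk, so not vegan (and 1 more) — out
H: has brown sugar, so not paleo — out
I: has oats, so not paleo; has egg yolk, so not vegan — out
J: has walnut, so not tree-nut-free — no

2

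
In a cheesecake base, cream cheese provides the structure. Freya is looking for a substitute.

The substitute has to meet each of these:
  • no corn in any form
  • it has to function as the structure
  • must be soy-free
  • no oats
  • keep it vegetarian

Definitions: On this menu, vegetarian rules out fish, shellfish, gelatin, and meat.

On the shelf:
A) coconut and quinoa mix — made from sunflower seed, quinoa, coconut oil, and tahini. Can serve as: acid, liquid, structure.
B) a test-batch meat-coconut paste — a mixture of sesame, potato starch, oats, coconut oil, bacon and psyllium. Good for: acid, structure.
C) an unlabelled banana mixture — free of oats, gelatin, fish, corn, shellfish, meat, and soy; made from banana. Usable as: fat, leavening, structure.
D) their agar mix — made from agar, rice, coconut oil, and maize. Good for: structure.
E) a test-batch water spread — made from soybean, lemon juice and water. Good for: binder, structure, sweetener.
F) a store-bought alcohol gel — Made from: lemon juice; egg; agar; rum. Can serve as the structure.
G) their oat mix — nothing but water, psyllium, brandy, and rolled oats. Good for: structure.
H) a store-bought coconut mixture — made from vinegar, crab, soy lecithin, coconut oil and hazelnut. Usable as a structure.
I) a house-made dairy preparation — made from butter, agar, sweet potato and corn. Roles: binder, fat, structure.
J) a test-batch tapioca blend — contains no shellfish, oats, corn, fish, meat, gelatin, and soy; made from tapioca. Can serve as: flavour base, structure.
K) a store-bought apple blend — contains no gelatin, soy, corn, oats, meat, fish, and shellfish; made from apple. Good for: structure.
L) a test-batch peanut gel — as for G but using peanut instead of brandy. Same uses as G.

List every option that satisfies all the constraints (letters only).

A: coconut oil and tahini etc. — none of it excluded — valid
B: has bacon, so not vegetarian; has oats, so not oat-free — no
C: works as a structure, no oats, vegetarian — valid
D: has maize, so not corn-free — reject
E: has soybean, so not soy-free — no
F: works as a structure, no oats, no soy — OK
G: has rolled oats, so not oat-free — reject
H: has crab, so not vegetarian; has soy lecithin, so not soy-free — out
I: has corn, so not corn-free — reject
J: all constraints satisfied — OK
K: works as a structure, no oats, no soy — keep
L: has rolled oats, so not oat-free — out

A, C, F, J, K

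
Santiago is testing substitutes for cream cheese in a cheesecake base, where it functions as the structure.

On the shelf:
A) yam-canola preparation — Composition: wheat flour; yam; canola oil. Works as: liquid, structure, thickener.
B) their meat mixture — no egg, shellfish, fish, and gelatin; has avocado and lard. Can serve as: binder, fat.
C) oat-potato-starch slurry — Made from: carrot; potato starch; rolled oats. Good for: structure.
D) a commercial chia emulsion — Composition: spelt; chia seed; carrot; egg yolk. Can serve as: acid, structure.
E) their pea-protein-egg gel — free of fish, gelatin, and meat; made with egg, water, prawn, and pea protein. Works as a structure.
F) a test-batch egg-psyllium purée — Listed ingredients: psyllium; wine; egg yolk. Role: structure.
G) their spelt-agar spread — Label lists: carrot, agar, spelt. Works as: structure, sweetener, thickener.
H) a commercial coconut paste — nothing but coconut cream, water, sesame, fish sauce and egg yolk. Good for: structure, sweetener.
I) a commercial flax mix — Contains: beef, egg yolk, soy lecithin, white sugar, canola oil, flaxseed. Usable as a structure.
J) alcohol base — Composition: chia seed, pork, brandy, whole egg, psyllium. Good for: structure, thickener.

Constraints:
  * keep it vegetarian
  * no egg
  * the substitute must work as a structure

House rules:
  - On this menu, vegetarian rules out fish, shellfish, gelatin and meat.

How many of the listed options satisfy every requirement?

3

A: no egg, vegetarian — OK
B: not usable as a structure; has lard, so not vegetarian — no
C: nothing on the exclusion list — OK
D: has egg yolk, so not egg-free — reject
E: has prawn, so not vegetarian; has egg, so not egg-free — out
F: has egg yolk, so not egg-free — no
G: only spelt, carrot and agar; none excluded — OK
H: has fish sauce, so not vegetarian; has egg yolk, so not egg-free — reject
I: has beef, so not vegetarian; has egg yolk, so not egg-free — no
J: has pork, so not vegetarian; has whole egg, so not egg-free — no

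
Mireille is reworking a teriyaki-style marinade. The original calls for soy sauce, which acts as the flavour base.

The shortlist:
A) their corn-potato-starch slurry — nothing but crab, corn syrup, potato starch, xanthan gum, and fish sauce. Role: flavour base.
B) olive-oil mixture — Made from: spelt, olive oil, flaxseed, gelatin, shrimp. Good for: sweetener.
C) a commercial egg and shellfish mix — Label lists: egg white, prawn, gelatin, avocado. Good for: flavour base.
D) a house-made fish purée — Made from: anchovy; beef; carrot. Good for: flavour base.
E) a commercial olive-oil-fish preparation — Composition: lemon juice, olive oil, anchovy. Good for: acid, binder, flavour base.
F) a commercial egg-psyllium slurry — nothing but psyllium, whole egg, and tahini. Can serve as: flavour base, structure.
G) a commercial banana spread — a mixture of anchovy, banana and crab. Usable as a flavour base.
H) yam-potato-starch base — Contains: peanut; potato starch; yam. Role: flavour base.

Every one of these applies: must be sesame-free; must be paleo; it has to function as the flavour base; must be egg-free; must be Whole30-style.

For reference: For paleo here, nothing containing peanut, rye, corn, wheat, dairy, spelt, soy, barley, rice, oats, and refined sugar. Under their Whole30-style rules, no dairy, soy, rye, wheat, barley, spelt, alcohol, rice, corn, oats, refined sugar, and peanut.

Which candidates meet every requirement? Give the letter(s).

A: has corn syrup, so not paleo; has corn syrup, so not Whole30-style — no
B: not usable as a flavour base; has spelt, so not paleo (and 1 more) — out
C: has egg white, so not egg-free — out
D: works as a flavour base, paleo, no sesame — valid
E: works as a flavour base, no egg, no sesame — keep
F: has whole egg, so not egg-free; has tahini, so not sesame-free — reject
G: no egg, paleo — keep
H: has peanut, so not paleo; has peanut, so not Whole30-style — reject

D, E, G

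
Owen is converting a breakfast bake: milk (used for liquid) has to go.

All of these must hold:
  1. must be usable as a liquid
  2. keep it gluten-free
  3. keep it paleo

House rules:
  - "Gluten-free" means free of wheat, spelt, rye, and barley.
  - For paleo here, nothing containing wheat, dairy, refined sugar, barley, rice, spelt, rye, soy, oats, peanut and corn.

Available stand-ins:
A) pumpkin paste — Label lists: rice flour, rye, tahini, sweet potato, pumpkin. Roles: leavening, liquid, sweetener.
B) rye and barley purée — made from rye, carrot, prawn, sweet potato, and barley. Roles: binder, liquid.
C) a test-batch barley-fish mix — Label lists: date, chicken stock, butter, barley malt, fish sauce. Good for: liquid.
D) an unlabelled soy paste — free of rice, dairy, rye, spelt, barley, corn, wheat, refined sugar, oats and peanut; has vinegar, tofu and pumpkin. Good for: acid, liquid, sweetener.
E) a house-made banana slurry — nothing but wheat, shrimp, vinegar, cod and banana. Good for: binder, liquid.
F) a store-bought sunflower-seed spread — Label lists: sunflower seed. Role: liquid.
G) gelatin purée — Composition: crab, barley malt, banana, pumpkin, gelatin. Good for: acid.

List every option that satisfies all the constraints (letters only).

F

A: has rye, so not gluten-free; has rice flour, so not paleo — reject
B: has barley, so not gluten-free; has barley, so not paleo — no
C: has barley malt, so not gluten-free; has barley malt, so not paleo — no
D: has tofu, so not paleo — reject
E: has wheat, so not gluten-free; has wheat, so not paleo — reject
F: nothing on the exclusion list — keep
G: not usable as a liquid; has barley malt, so not gluten-free (and 1 more) — no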